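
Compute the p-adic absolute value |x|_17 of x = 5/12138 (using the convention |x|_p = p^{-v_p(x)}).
|5/12138|_17 = 289

Step 1 — compute v_17(x) by factoring powers of 17 out of the numerator and denominator: v_17(5/12138) = -2. Step 2 — apply |x|_p = p^{-v_p(x)} = 17^{2} = 289.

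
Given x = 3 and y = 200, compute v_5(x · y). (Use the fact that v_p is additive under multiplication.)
v_5(600) = 2

v_p(x) = 0 (factor: 3 = 5^0 · 3); v_p(y) = 2 (factor: 200 = 5^2 · 8). Additivity: v_p(xy) = v_p(x) + v_p(y) = 0 + 2 = 2. (Direct check: xy = 600 = 5^2 · (24).)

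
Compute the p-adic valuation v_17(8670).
v_17(8670) = 2

v_17(n) is the largest exponent k such that 17^k divides n. Factor out: 8670 = 17^2 · 30. (Sign doesn't affect v_p.) So v_17(8670) = 2.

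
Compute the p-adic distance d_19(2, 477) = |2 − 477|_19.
d_19(2, 477) = 1/19

Step 1 — x − y = 2 − 477 = -475. Step 2 — v_19(-475) = 1 (factor: -475 = −(19^1 · 25); the sign does not affect v_p). Step 3 — |x − y|_19 = 19^{-1} = 1/19.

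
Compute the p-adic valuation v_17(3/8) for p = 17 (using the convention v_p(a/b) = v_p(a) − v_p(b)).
v_17(3/8) = 0

Factor powers of 17 from the numerator and denominator of the reduced fraction: 3 = 17^0 · 3 and 8 = 17^0 · 8. Apply v_p(a/b) = v_p(a) − v_p(b): v_17(3/8) = 0 − 0 = 0.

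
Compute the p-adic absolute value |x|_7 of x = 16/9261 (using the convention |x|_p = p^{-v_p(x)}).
|16/9261|_7 = 343

Step 1 — compute v_7(x) by factoring powers of 7 out of the numerator and denominator: v_7(16/9261) = -3. Step 2 — apply |x|_p = p^{-v_p(x)} = 7^{3} = 343.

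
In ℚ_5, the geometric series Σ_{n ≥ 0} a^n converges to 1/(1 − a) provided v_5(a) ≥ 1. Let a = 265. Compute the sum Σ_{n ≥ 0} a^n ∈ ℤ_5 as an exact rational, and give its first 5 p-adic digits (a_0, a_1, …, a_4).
Σ a^n = 1/(1 − a) = -1/264;  first 5 digits = (1, 3, 4, 0, 4)

v_5(a) = 1 ≥ 1, so the series converges in ℤ_5 to 1/(1 − a) = 1/(1 − 265) = -1/264. Expand this rational in ℤ_5: compute digits iteratively via d_i = x_i mod 5, x_{i+1} = (x_i − d_i)/5. The first 5 digits are (1, 3, 4, 0, 4).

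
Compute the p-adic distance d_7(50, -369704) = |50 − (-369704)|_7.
d_7(50, -369704) = 1/16807

Step 1 — x − y = 50 − (-369704) = 369754. Step 2 — v_7(369754) = 5 (factor: 369754 = (7^5 · 22); the sign does not affect v_p). Step 3 — |x − y|_7 = 7^{-5} = 1/16807.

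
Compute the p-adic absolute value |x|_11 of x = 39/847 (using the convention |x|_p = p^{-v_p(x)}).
|39/847|_11 = 121

Step 1 — compute v_11(x) by factoring powers of 11 out of the numerator and denominator: v_11(39/847) = -2. Step 2 — apply |x|_p = p^{-v_p(x)} = 11^{2} = 121.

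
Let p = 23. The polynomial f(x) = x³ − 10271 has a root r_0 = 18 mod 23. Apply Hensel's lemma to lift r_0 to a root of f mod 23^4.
r_3 = 119342 (mod 279841)

Hensel: r_{i+1} = r_i − f(r_i)/f′(r_i) mod 23^{i+2}, where f′(x) = 3x². Iterate:
  r_0 = 18 (mod 23)
  r_1 = 317 (mod 529)
  r_2 = 9839 (mod 12167)
  r_3 = 119342 (mod 279841)
Final: r = 119342 with f(r) ≡ 0 mod 23^4.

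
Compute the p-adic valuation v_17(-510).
v_17(-510) = 1

v_17(n) is the largest exponent k such that 17^k divides n. Factor out: -510 = -17^1 · 30. (Sign doesn't affect v_p.) So v_17(-510) = 1.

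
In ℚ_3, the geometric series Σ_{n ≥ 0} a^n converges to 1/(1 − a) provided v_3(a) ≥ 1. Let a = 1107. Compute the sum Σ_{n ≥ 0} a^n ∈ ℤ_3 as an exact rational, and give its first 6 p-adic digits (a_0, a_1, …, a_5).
Σ a^n = 1/(1 − a) = -1/1106;  first 6 digits = (1, 0, 0, 2, 1, 1)

v_3(a) = 3 ≥ 1, so the series converges in ℤ_3 to 1/(1 − a) = 1/(1 − 1107) = -1/1106. Expand this rational in ℤ_3: compute digits iteratively via d_i = x_i mod 3, x_{i+1} = (x_i − d_i)/3. The first 6 digits are (1, 0, 0, 2, 1, 1).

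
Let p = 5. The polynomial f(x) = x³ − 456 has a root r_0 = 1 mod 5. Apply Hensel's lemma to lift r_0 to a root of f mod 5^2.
r_1 = 11 (mod 25)

Hensel: r_{i+1} = r_i − f(r_i)/f′(r_i) mod 5^{i+2}, where f′(x) = 3x². Iterate:
  r_0 = 1 (mod 5)
  r_1 = 11 (mod 25)
Final: r = 11 with f(r) ≡ 0 mod 5^2.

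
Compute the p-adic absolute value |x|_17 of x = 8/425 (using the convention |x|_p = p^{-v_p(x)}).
|8/425|_17 = 17

Step 1 — compute v_17(x) by factoring powers of 17 out of the numerator and denominator: v_17(8/425) = -1. Step 2 — apply |x|_p = p^{-v_p(x)} = 17^{1} = 17.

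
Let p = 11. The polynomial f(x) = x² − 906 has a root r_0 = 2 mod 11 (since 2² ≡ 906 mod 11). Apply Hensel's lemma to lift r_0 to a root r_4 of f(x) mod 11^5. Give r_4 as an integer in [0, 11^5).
r_4 = 28360 (mod 161051)

Hensel's recurrence: r_{i+1} = r_i − f(r_i)·(f′(r_i))^{-1} mod 11^{i+2}, with f′(x) = 2x. Iterate:
  r_0 = 2 (mod 11)
  r_1 = 46 (mod 121)
  r_2 = 409 (mod 1331)
  r_3 = 13719 (mod 14641)
  r_4 = 28360 (mod 161051)
Final: r_4 = 28360, and one checks f(r_4) ≡ 0 mod 11^5.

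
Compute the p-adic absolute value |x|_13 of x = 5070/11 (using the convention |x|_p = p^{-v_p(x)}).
|5070/11|_13 = 1/169

Step 1 — compute v_13(x) by factoring powers of 13 out of the numerator and denominator: v_13(5070/11) = 2. Step 2 — apply |x|_p = p^{-v_p(x)} = 13^{-2} = 1/169.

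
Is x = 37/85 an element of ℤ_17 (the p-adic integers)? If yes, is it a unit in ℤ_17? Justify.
x ∉ ℤ_17 (v_17(x) = -1 < 0)

ℤ_17 = {x ∈ ℚ_17 : v_17(x) ≥ 0} and ℤ_17^× = {x ∈ ℤ_17 : v_17(x) = 0}. Here v_17(37/85) = v_17(num) − v_17(den) = -1; compare against these criteria.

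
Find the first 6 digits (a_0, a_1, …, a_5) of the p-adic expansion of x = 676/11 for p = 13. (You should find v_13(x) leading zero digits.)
(a_0, …, a_5) = (0, 0, 11, 11, 5, 9)

v_13(676/11) = 2, so a_0 = ... = a_1 = 0. Factor out: x = 13^2 · u with u = 4/11 a unit in ℤ_13. Expand u iteratively via a_{v+i} = u_i mod 13, u_{i+1} = (u_i − a_{v+i})/13:
  u_0 = 4/11;  a_2 = 11;  u_1 = (u_0 − 11)/13 = -9/11
  u_1 = -9/11;  a_3 = 11;  u_2 = (u_1 − 11)/13 = -10/11
  u_2 = -10/11;  a_4 = 5;  u_3 = (u_2 − 5)/13 = -5/11
  u_3 = -5/11;  a_5 = 9;  u_4 = (u_3 − 9)/13 = -8/11
Digits: (0, 0, 11, 11, 5, 9).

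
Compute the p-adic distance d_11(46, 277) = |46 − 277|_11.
d_11(46, 277) = 1/11

Step 1 — x − y = 46 − 277 = -231. Step 2 — v_11(-231) = 1 (factor: -231 = −(11^1 · 21); the sign does not affect v_p). Step 3 — |x − y|_11 = 11^{-1} = 1/11.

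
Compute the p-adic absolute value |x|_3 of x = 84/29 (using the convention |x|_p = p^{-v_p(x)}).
|84/29|_3 = 1/3

Step 1 — compute v_3(x) by factoring powers of 3 out of the numerator and denominator: v_3(84/29) = 1. Step 2 — apply |x|_p = p^{-v_p(x)} = 3^{-1} = 1/3.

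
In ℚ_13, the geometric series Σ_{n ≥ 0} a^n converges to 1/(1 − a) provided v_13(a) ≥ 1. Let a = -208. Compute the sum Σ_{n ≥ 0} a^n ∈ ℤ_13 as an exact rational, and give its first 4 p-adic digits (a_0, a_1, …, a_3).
Σ a^n = 1/(1 − a) = 1/209;  first 4 digits = (1, 10, 7, 5)

v_13(a) = 1 ≥ 1, so the series converges in ℤ_13 to 1/(1 − a) = 1/(1 − (-208)) = 1/209. Expand this rational in ℤ_13: compute digits iteratively via d_i = x_i mod 13, x_{i+1} = (x_i − d_i)/13. The first 4 digits are (1, 10, 7, 5).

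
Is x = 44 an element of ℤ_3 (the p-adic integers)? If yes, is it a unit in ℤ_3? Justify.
x ∈ ℤ_3^× (unit); v_3(x) = 0

ℤ_3 = {x ∈ ℚ_3 : v_3(x) ≥ 0} and ℤ_3^× = {x ∈ ℤ_3 : v_3(x) = 0}. Here v_3(44) = v_3(num) − v_3(den) = 0; compare against these criteria.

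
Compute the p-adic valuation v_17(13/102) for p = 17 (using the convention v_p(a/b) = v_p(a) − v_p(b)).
v_17(13/102) = -1

Factor powers of 17 from the numerator and denominator of the reduced fraction: 13 = 17^0 · 13 and 102 = 17^1 · 6. Apply v_p(a/b) = v_p(a) − v_p(b): v_17(13/102) = 0 − 1 = -1.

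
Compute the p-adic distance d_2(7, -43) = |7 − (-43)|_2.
d_2(7, -43) = 1/2

Step 1 — x − y = 7 − (-43) = 50. Step 2 — v_2(50) = 1 (factor: 50 = (2^1 · 25); the sign does not affect v_p). Step 3 — |x − y|_2 = 2^{-1} = 1/2.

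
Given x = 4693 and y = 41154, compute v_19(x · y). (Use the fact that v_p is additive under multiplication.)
v_19(193135722) = 5

v_p(x) = 2 (factor: 4693 = 19^2 · 13); v_p(y) = 3 (factor: 41154 = 19^3 · 6). Additivity: v_p(xy) = v_p(x) + v_p(y) = 2 + 3 = 5. (Direct check: xy = 193135722 = 19^5 · (78).)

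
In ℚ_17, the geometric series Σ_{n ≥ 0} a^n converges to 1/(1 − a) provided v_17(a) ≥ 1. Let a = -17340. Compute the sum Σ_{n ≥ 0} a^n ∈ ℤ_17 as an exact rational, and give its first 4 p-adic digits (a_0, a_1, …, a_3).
Σ a^n = 1/(1 − a) = 1/17341;  first 4 digits = (1, 0, 8, 13)

v_17(a) = 2 ≥ 1, so the series converges in ℤ_17 to 1/(1 − a) = 1/(1 − (-17340)) = 1/17341. Expand this rational in ℤ_17: compute digits iteratively via d_i = x_i mod 17, x_{i+1} = (x_i − d_i)/17. The first 4 digits are (1, 0, 8, 13).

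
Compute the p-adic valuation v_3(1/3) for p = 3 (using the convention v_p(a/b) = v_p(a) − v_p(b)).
v_3(1/3) = -1

Factor powers of 3 from the numerator and denominator of the reduced fraction: 1 = 3^0 · 1 and 3 = 3^1 · 1. Apply v_p(a/b) = v_p(a) − v_p(b): v_3(1/3) = 0 − 1 = -1.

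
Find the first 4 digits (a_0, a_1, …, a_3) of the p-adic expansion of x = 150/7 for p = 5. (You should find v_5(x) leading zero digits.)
(a_0, …, a_3) = (0, 0, 3, 1)

v_5(150/7) = 2, so a_0 = ... = a_1 = 0. Factor out: x = 5^2 · u with u = 6/7 a unit in ℤ_5. Expand u iteratively via a_{v+i} = u_i mod 5, u_{i+1} = (u_i − a_{v+i})/5:
  u_0 = 6/7;  a_2 = 3;  u_1 = (u_0 − 3)/5 = -3/7
  u_1 = -3/7;  a_3 = 1;  u_2 = (u_1 − 1)/5 = -2/7
Digits: (0, 0, 3, 1).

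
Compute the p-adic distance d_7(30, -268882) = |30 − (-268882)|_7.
d_7(30, -268882) = 1/16807

Step 1 — x − y = 30 − (-268882) = 268912. Step 2 — v_7(268912) = 5 (factor: 268912 = (7^5 · 16); the sign does not affect v_p). Step 3 — |x − y|_7 = 7^{-5} = 1/16807.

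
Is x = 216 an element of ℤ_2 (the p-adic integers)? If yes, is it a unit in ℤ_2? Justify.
x ∈ ℤ_2 but not a unit; v_2(x) = 3 > 0

ℤ_2 = {x ∈ ℚ_2 : v_2(x) ≥ 0} and ℤ_2^× = {x ∈ ℤ_2 : v_2(x) = 0}. Here v_2(216) = v_2(num) − v_2(den) = 3; compare against these criteria.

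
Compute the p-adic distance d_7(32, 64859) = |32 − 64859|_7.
d_7(32, 64859) = 1/2401

Step 1 — x − y = 32 − 64859 = -64827. Step 2 — v_7(-64827) = 4 (factor: -64827 = −(7^4 · 27); the sign does not affect v_p). Step 3 — |x − y|_7 = 7^{-4} = 1/2401.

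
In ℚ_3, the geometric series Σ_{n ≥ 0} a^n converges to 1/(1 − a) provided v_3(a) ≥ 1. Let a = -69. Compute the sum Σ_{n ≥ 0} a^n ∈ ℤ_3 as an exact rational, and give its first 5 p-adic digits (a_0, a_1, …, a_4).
Σ a^n = 1/(1 − a) = 1/70;  first 5 digits = (1, 1, 2, 0, 2)

v_3(a) = 1 ≥ 1, so the series converges in ℤ_3 to 1/(1 − a) = 1/(1 − (-69)) = 1/70. Expand this rational in ℤ_3: compute digits iteratively via d_i = x_i mod 3, x_{i+1} = (x_i − d_i)/3. The first 5 digits are (1, 1, 2, 0, 2).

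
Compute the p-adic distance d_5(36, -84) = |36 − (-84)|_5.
d_5(36, -84) = 1/5

Step 1 — x − y = 36 − (-84) = 120. Step 2 — v_5(120) = 1 (factor: 120 = (5^1 · 24); the sign does not affect v_p). Step 3 — |x − y|_5 = 5^{-1} = 1/5.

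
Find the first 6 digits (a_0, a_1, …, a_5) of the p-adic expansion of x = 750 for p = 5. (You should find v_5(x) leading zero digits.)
(a_0, …, a_5) = (0, 0, 0, 1, 1, 0)

v_5(750) = 3, so a_0 = ... = a_2 = 0. Factor out: x = 5^3 · u with u = 6 a unit in ℤ_5. Expand u iteratively via a_{v+i} = u_i mod 5, u_{i+1} = (u_i − a_{v+i})/5:
  u_0 = 6;  a_3 = 1;  u_1 = (u_0 − 1)/5 = 1
  u_1 = 1;  a_4 = 1;  u_2 = (u_1 − 1)/5 = 0
  u_2 = 0;  a_5 = 0;  u_3 = (u_2 − 0)/5 = 0
Digits: (0, 0, 0, 1, 1, 0).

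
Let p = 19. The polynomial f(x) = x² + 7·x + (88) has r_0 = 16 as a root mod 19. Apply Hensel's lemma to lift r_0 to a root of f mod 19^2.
r_1 = 282 (mod 361)

Hensel: r_{i+1} = r_i − f(r_i)·(f′(r_i))^{-1} mod 19^{i+2}, f′(x) = 2x + 7. Iterate:
  r_0 = 16 (mod 19)
  r_1 = 282 (mod 361)
Final: r = 282 satisfies f(r) ≡ 0 mod 19^2.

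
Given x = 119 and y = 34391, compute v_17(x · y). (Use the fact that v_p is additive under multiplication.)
v_17(4092529) = 4

v_p(x) = 1 (factor: 119 = 17^1 · 7); v_p(y) = 3 (factor: 34391 = 17^3 · 7). Additivity: v_p(xy) = v_p(x) + v_p(y) = 1 + 3 = 4. (Direct check: xy = 4092529 = 17^4 · (49).)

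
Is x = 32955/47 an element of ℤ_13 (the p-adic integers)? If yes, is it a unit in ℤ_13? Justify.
x ∈ ℤ_13 but not a unit; v_13(x) = 3 > 0

ℤ_13 = {x ∈ ℚ_13 : v_13(x) ≥ 0} and ℤ_13^× = {x ∈ ℤ_13 : v_13(x) = 0}. Here v_13(32955/47) = v_13(num) − v_13(den) = 3; compare against these criteria.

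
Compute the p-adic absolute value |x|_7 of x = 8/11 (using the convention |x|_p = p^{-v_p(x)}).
|8/11|_7 = 1

Step 1 — compute v_7(x) by factoring powers of 7 out of the numerator and denominator: v_7(8/11) = 0. Step 2 — apply |x|_p = p^{-v_p(x)} = 7^{0} = 1.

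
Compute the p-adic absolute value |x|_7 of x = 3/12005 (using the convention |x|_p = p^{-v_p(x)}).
|3/12005|_7 = 2401

Step 1 — compute v_7(x) by factoring powers of 7 out of the numerator and denominator: v_7(3/12005) = -4. Step 2 — apply |x|_p = p^{-v_p(x)} = 7^{4} = 2401.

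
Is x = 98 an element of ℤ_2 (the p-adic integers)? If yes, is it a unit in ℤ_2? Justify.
x ∈ ℤ_2 but not a unit; v_2(x) = 1 > 0

ℤ_2 = {x ∈ ℚ_2 : v_2(x) ≥ 0} and ℤ_2^× = {x ∈ ℤ_2 : v_2(x) = 0}. Here v_2(98) = v_2(num) − v_2(den) = 1; compare against these criteria.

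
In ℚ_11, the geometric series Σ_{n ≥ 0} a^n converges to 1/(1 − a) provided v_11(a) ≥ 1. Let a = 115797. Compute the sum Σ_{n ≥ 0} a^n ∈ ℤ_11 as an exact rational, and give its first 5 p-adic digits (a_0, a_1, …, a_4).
Σ a^n = 1/(1 − a) = -1/115796;  first 5 digits = (1, 0, 0, 10, 7)

v_11(a) = 3 ≥ 1, so the series converges in ℤ_11 to 1/(1 − a) = 1/(1 − 115797) = -1/115796. Expand this rational in ℤ_11: compute digits iteratively via d_i = x_i mod 11, x_{i+1} = (x_i − d_i)/11. The first 5 digits are (1, 0, 0, 10, 7).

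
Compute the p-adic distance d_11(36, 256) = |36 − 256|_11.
d_11(36, 256) = 1/11

Step 1 — x − y = 36 − 256 = -220. Step 2 — v_11(-220) = 1 (factor: -220 = −(11^1 · 20); the sign does not affect v_p). Step 3 — |x − y|_11 = 11^{-1} = 1/11.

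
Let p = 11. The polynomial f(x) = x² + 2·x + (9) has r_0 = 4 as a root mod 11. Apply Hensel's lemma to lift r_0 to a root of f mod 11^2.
r_1 = 37 (mod 121)

Hensel: r_{i+1} = r_i − f(r_i)·(f′(r_i))^{-1} mod 11^{i+2}, f′(x) = 2x + 2. Iterate:
  r_0 = 4 (mod 11)
  r_1 = 37 (mod 121)
Final: r = 37 satisfies f(r) ≡ 0 mod 11^2.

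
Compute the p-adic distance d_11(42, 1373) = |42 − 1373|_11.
d_11(42, 1373) = 1/1331

Step 1 — x − y = 42 − 1373 = -1331. Step 2 — v_11(-1331) = 3 (factor: -1331 = −(11^3 · 1); the sign does not affect v_p). Step 3 — |x − y|_11 = 11^{-3} = 1/1331.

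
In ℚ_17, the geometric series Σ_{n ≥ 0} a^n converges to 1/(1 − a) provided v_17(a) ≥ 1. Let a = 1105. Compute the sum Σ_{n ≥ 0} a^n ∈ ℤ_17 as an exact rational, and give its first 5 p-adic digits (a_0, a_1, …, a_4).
Σ a^n = 1/(1 − a) = -1/1104;  first 5 digits = (1, 14, 12, 0, 15)

v_17(a) = 1 ≥ 1, so the series converges in ℤ_17 to 1/(1 − a) = 1/(1 − 1105) = -1/1104. Expand this rational in ℤ_17: compute digits iteratively via d_i = x_i mod 17, x_{i+1} = (x_i − d_i)/17. The first 5 digits are (1, 14, 12, 0, 15).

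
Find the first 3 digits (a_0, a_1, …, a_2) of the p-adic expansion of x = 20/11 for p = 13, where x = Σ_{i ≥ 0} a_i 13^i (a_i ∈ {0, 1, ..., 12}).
(a_0, …, a_2) = (3, 7, 3)

v_13(20/11) = 0 (numerator and denominator both coprime to 13), so x ∈ ℤ_13^×. Compute digits iteratively via a_i = x_i mod 13, x_{i+1} = (x_i − a_i)/13, with x_0 = x:
  x_0 = 20/11;  a_0 = 3;  x_1 = (x_0 − 3)/13 = -1/11
  x_1 = -1/11;  a_1 = 7;  x_2 = (x_1 − 7)/13 = -6/11
  x_2 = -6/11;  a_2 = 3;  x_3 = (x_2 − 3)/13 = -3/11
Digits: (3, 7, 3).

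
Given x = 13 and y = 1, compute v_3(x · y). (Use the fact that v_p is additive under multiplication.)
v_3(13) = 0

v_p(x) = 0 (factor: 13 = 3^0 · 13); v_p(y) = 0 (factor: 1 = 3^0 · 1). Additivity: v_p(xy) = v_p(x) + v_p(y) = 0 + 0 = 0. (Direct check: xy = 13 = 3^0 · (13).)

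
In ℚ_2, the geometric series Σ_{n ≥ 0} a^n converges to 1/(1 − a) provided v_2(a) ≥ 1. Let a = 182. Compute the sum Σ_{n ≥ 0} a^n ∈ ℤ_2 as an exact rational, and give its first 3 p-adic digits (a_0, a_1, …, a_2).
Σ a^n = 1/(1 − a) = -1/181;  first 3 digits = (1, 1, 0)

v_2(a) = 1 ≥ 1, so the series converges in ℤ_2 to 1/(1 − a) = 1/(1 − 182) = -1/181. Expand this rational in ℤ_2: compute digits iteratively via d_i = x_i mod 2, x_{i+1} = (x_i − d_i)/2. The first 3 digits are (1, 1, 0).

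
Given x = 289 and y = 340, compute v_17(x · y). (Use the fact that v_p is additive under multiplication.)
v_17(98260) = 3

v_p(x) = 2 (factor: 289 = 17^2 · 1); v_p(y) = 1 (factor: 340 = 17^1 · 20). Additivity: v_p(xy) = v_p(x) + v_p(y) = 2 + 1 = 3. (Direct check: xy = 98260 = 17^3 · (20).)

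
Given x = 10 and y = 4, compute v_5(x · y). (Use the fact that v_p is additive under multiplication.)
v_5(40) = 1

v_p(x) = 1 (factor: 10 = 5^1 · 2); v_p(y) = 0 (factor: 4 = 5^0 · 4). Additivity: v_p(xy) = v_p(x) + v_p(y) = 1 + 0 = 1. (Direct check: xy = 40 = 5^1 · (8).)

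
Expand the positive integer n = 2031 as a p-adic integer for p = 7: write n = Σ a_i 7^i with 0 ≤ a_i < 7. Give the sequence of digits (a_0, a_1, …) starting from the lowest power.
(a_0, a_1, …) = (1, 3, 6, 5)

Repeated division by 7 gives the digits low-to-high: 2031 = 1 + 3·7^1 + 6·7^2 + 5·7^3. Digit sequence: (1, 3, 6, 5).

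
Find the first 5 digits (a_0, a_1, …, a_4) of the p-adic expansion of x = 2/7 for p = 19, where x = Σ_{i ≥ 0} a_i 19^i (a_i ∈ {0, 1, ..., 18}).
(a_0, …, a_4) = (3, 8, 5, 16, 10)

v_19(2/7) = 0 (numerator and denominator both coprime to 19), so x ∈ ℤ_19^×. Compute digits iteratively via a_i = x_i mod 19, x_{i+1} = (x_i − a_i)/19, with x_0 = x:
  x_0 = 2/7;  a_0 = 3;  x_1 = (x_0 − 3)/19 = -1/7
  x_1 = -1/7;  a_1 = 8;  x_2 = (x_1 − 8)/19 = -3/7
  x_2 = -3/7;  a_2 = 5;  x_3 = (x_2 − 5)/19 = -2/7
  x_3 = -2/7;  a_3 = 16;  x_4 = (x_3 − 16)/19 = -6/7
  x_4 = -6/7;  a_4 = 10;  x_5 = (x_4 − 10)/19 = -4/7
Digits: (3, 8, 5, 16, 10).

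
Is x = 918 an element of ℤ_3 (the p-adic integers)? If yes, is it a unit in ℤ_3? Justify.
x ∈ ℤ_3 but not a unit; v_3(x) = 3 > 0

ℤ_3 = {x ∈ ℚ_3 : v_3(x) ≥ 0} and ℤ_3^× = {x ∈ ℤ_3 : v_3(x) = 0}. Here v_3(918) = v_3(num) − v_3(den) = 3; compare against these criteria.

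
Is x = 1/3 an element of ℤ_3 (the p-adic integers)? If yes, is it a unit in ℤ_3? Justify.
x ∉ ℤ_3 (v_3(x) = -1 < 0)

ℤ_3 = {x ∈ ℚ_3 : v_3(x) ≥ 0} and ℤ_3^× = {x ∈ ℤ_3 : v_3(x) = 0}. Here v_3(1/3) = v_3(num) − v_3(den) = -1; compare against these criteria.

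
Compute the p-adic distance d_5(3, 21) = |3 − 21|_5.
d_5(3, 21) = 1

Step 1 — x − y = 3 − 21 = -18. Step 2 — v_5(-18) = 0 (factor: -18 = −(5^0 · 18); the sign does not affect v_p). Step 3 — |x − y|_5 = 5^{0} = 1.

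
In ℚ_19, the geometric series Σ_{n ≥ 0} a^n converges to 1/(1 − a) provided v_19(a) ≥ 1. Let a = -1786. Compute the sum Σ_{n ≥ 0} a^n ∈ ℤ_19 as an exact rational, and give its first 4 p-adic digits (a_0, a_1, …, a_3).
Σ a^n = 1/(1 − a) = 1/1787;  first 4 digits = (1, 1, 15, 9)

v_19(a) = 1 ≥ 1, so the series converges in ℤ_19 to 1/(1 − a) = 1/(1 − (-1786)) = 1/1787. Expand this rational in ℤ_19: compute digits iteratively via d_i = x_i mod 19, x_{i+1} = (x_i − d_i)/19. The first 4 digits are (1, 1, 15, 9).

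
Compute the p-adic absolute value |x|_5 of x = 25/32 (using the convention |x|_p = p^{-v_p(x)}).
|25/32|_5 = 1/25

Step 1 — compute v_5(x) by factoring powers of 5 out of the numerator and denominator: v_5(25/32) = 2. Step 2 — apply |x|_p = p^{-v_p(x)} = 5^{-2} = 1/25.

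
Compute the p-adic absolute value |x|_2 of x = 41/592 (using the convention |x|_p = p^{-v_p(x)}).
|41/592|_2 = 16

Step 1 — compute v_2(x) by factoring powers of 2 out of the numerator and denominator: v_2(41/592) = -4. Step 2 — apply |x|_p = p^{-v_p(x)} = 2^{4} = 16.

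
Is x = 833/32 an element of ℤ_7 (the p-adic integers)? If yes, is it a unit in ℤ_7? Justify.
x ∈ ℤ_7 but not a unit; v_7(x) = 2 > 0

ℤ_7 = {x ∈ ℚ_7 : v_7(x) ≥ 0} and ℤ_7^× = {x ∈ ℤ_7 : v_7(x) = 0}. Here v_7(833/32) = v_7(num) − v_7(den) = 2; compare against these criteria.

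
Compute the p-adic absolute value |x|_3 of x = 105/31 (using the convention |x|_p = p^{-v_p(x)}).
|105/31|_3 = 1/3

Step 1 — compute v_3(x) by factoring powers of 3 out of the numerator and denominator: v_3(105/31) = 1. Step 2 — apply |x|_p = p^{-v_p(x)} = 3^{-1} = 1/3.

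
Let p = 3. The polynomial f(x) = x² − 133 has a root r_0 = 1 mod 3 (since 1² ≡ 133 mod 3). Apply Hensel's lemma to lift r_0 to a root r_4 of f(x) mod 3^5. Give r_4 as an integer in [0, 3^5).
r_4 = 130 (mod 243)

Hensel's recurrence: r_{i+1} = r_i − f(r_i)·(f′(r_i))^{-1} mod 3^{i+2}, with f′(x) = 2x. Iterate:
  r_0 = 1 (mod 3)
  r_1 = 4 (mod 9)
  r_2 = 22 (mod 27)
  r_3 = 49 (mod 81)
  r_4 = 130 (mod 243)
Final: r_4 = 130, and one checks f(r_4) ≡ 0 mod 3^5.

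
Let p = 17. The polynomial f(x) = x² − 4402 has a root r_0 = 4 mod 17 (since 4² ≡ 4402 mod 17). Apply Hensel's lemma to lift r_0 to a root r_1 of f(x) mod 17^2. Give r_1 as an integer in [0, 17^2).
r_1 = 191 (mod 289)

Hensel's recurrence: r_{i+1} = r_i − f(r_i)·(f′(r_i))^{-1} mod 17^{i+2}, with f′(x) = 2x. Iterate:
  r_0 = 4 (mod 17)
  r_1 = 191 (mod 289)
Final: r_1 = 191, and one checks f(r_1) ≡ 0 mod 17^2.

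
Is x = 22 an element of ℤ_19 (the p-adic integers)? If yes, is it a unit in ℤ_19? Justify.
x ∈ ℤ_19^× (unit); v_19(x) = 0

ℤ_19 = {x ∈ ℚ_19 : v_19(x) ≥ 0} and ℤ_19^× = {x ∈ ℤ_19 : v_19(x) = 0}. Here v_19(22) = v_19(num) − v_19(den) = 0; compare against these criteria.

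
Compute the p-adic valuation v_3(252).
v_3(252) = 2

v_3(n) is the largest exponent k such that 3^k divides n. Factor out: 252 = 3^2 · 28. (Sign doesn't affect v_p.) So v_3(252) = 2.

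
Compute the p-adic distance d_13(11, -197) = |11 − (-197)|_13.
d_13(11, -197) = 1/13

Step 1 — x − y = 11 − (-197) = 208. Step 2 — v_13(208) = 1 (factor: 208 = (13^1 · 16); the sign does not affect v_p). Step 3 — |x − y|_13 = 13^{-1} = 1/13.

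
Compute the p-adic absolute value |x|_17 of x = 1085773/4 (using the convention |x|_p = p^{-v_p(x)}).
|1085773/4|_17 = 1/83521

Step 1 — compute v_17(x) by factoring powers of 17 out of the numerator and denominator: v_17(1085773/4) = 4. Step 2 — apply |x|_p = p^{-v_p(x)} = 17^{-4} = 1/83521.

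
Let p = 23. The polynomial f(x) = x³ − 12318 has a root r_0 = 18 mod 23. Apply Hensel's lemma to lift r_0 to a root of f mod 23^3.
r_2 = 4802 (mod 12167)

Hensel: r_{i+1} = r_i − f(r_i)/f′(r_i) mod 23^{i+2}, where f′(x) = 3x². Iterate:
  r_0 = 18 (mod 23)
  r_1 = 41 (mod 529)
  r_2 = 4802 (mod 12167)
Final: r = 4802 with f(r) ≡ 0 mod 23^3.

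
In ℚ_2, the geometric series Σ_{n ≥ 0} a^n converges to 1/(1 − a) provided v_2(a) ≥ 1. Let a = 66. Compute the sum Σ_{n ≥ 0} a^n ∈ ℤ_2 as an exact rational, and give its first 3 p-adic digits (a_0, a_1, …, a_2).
Σ a^n = 1/(1 − a) = -1/65;  first 3 digits = (1, 1, 1)

v_2(a) = 1 ≥ 1, so the series converges in ℤ_2 to 1/(1 − a) = 1/(1 − 66) = -1/65. Expand this rational in ℤ_2: compute digits iteratively via d_i = x_i mod 2, x_{i+1} = (x_i − d_i)/2. The first 3 digits are (1, 1, 1).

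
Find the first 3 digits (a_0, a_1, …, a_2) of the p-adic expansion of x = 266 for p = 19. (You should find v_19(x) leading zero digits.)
(a_0, …, a_2) = (0, 14, 0)

v_19(266) = 1, so a_0 = ... = a_0 = 0. Factor out: x = 19^1 · u with u = 14 a unit in ℤ_19. Expand u iteratively via a_{v+i} = u_i mod 19, u_{i+1} = (u_i − a_{v+i})/19:
  u_0 = 14;  a_1 = 14;  u_1 = (u_0 − 14)/19 = 0
  u_1 = 0;  a_2 = 0;  u_2 = (u_1 − 0)/19 = 0
Digits: (0, 14, 0).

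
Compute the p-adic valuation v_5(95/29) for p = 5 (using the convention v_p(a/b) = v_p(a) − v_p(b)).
v_5(95/29) = 1

Factor powers of 5 from the numerator and denominator of the reduced fraction: 95 = 5^1 · 19 and 29 = 5^0 · 29. Apply v_p(a/b) = v_p(a) − v_p(b): v_5(95/29) = 1 − 0 = 1.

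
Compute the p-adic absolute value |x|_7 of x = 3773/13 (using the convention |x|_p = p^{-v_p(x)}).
|3773/13|_7 = 1/343

Step 1 — compute v_7(x) by factoring powers of 7 out of the numerator and denominator: v_7(3773/13) = 3. Step 2 — apply |x|_p = p^{-v_p(x)} = 7^{-3} = 1/343.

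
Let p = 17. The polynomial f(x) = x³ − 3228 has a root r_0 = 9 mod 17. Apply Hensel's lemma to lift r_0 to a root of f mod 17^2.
r_1 = 162 (mod 289)

Hensel: r_{i+1} = r_i − f(r_i)/f′(r_i) mod 17^{i+2}, where f′(x) = 3x². Iterate:
  r_0 = 9 (mod 17)
  r_1 = 162 (mod 289)
Final: r = 162 with f(r) ≡ 0 mod 17^2.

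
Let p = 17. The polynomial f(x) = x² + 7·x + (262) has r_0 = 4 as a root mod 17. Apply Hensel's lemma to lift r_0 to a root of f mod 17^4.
r_3 = 67205 (mod 83521)

Hensel: r_{i+1} = r_i − f(r_i)·(f′(r_i))^{-1} mod 17^{i+2}, f′(x) = 2x + 7. Iterate:
  r_0 = 4 (mod 17)
  r_1 = 157 (mod 289)
  r_2 = 3336 (mod 4913)
  r_3 = 67205 (mod 83521)
Final: r = 67205 satisfies f(r) ≡ 0 mod 17^4.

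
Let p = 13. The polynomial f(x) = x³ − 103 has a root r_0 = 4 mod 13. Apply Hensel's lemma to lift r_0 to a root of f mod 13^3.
r_2 = 290 (mod 2197)

Hensel: r_{i+1} = r_i − f(r_i)/f′(r_i) mod 13^{i+2}, where f′(x) = 3x². Iterate:
  r_0 = 4 (mod 13)
  r_1 = 121 (mod 169)
  r_2 = 290 (mod 2197)
Final: r = 290 with f(r) ≡ 0 mod 13^3.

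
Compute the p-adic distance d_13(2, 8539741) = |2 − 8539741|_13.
d_13(2, 8539741) = 1/371293

Step 1 — x − y = 2 − 8539741 = -8539739. Step 2 — v_13(-8539739) = 5 (factor: -8539739 = −(13^5 · 23); the sign does not affect v_p). Step 3 — |x − y|_13 = 13^{-5} = 1/371293.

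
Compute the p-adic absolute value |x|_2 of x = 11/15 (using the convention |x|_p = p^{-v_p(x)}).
|11/15|_2 = 1

Step 1 — compute v_2(x) by factoring powers of 2 out of the numerator and denominator: v_2(11/15) = 0. Step 2 — apply |x|_p = p^{-v_p(x)} = 2^{0} = 1.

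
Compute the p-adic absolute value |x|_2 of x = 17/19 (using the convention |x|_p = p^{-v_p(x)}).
|17/19|_2 = 1

Step 1 — compute v_2(x) by factoring powers of 2 out of the numerator and denominator: v_2(17/19) = 0. Step 2 — apply |x|_p = p^{-v_p(x)} = 2^{0} = 1.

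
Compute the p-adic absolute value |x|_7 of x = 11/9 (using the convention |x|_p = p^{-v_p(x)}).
|11/9|_7 = 1

Step 1 — compute v_7(x) by factoring powers of 7 out of the numerator and denominator: v_7(11/9) = 0. Step 2 — apply |x|_p = p^{-v_p(x)} = 7^{0} = 1.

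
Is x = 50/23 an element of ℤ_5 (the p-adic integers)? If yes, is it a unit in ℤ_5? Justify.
x ∈ ℤ_5 but not a unit; v_5(x) = 2 > 0

ℤ_5 = {x ∈ ℚ_5 : v_5(x) ≥ 0} and ℤ_5^× = {x ∈ ℤ_5 : v_5(x) = 0}. Here v_5(50/23) = v_5(num) − v_5(den) = 2; compare against these criteria.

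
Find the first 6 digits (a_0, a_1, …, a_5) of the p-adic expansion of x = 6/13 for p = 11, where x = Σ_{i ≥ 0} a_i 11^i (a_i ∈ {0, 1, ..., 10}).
(a_0, …, a_5) = (3, 4, 3, 9, 0, 5)

v_11(6/13) = 0 (numerator and denominator both coprime to 11), so x ∈ ℤ_11^×. Compute digits iteratively via a_i = x_i mod 11, x_{i+1} = (x_i − a_i)/11, with x_0 = x:
  x_0 = 6/13;  a_0 = 3;  x_1 = (x_0 − 3)/11 = -3/13
  x_1 = -3/13;  a_1 = 4;  x_2 = (x_1 − 4)/11 = -5/13
  x_2 = -5/13;  a_2 = 3;  x_3 = (x_2 − 3)/11 = -4/13
  x_3 = -4/13;  a_3 = 9;  x_4 = (x_3 − 9)/11 = -11/13
  x_4 = -11/13;  a_4 = 0;  x_5 = (x_4 − 0)/11 = -1/13
  x_5 = -1/13;  a_5 = 5;  x_6 = (x_5 − 5)/11 = -6/13
Digits: (3, 4, 3, 9, 0, 5).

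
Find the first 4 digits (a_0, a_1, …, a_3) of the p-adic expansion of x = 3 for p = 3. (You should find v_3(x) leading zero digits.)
(a_0, …, a_3) = (0, 1, 0, 0)

v_3(3) = 1, so a_0 = ... = a_0 = 0. Factor out: x = 3^1 · u with u = 1 a unit in ℤ_3. Expand u iteratively via a_{v+i} = u_i mod 3, u_{i+1} = (u_i − a_{v+i})/3:
  u_0 = 1;  a_1 = 1;  u_1 = (u_0 − 1)/3 = 0
  u_1 = 0;  a_2 = 0;  u_2 = (u_1 − 0)/3 = 0
  u_2 = 0;  a_3 = 0;  u_3 = (u_2 − 0)/3 = 0
Digits: (0, 1, 0, 0).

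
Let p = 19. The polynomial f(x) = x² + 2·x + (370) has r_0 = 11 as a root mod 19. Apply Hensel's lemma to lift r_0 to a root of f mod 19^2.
r_1 = 125 (mod 361)

Hensel: r_{i+1} = r_i − f(r_i)·(f′(r_i))^{-1} mod 19^{i+2}, f′(x) = 2x + 2. Iterate:
  r_0 = 11 (mod 19)
  r_1 = 125 (mod 361)
Final: r = 125 satisfies f(r) ≡ 0 mod 19^2.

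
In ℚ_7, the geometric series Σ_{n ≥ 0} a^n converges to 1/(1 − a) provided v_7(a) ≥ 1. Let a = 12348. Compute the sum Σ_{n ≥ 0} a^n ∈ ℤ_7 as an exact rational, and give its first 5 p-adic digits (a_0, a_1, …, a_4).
Σ a^n = 1/(1 − a) = -1/12347;  first 5 digits = (1, 0, 0, 1, 5)

v_7(a) = 3 ≥ 1, so the series converges in ℤ_7 to 1/(1 − a) = 1/(1 − 12348) = -1/12347. Expand this rational in ℤ_7: compute digits iteratively via d_i = x_i mod 7, x_{i+1} = (x_i − d_i)/7. The first 5 digits are (1, 0, 0, 1, 5).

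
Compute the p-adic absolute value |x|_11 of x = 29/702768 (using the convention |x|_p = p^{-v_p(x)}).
|29/702768|_11 = 14641

Step 1 — compute v_11(x) by factoring powers of 11 out of the numerator and denominator: v_11(29/702768) = -4. Step 2 — apply |x|_p = p^{-v_p(x)} = 11^{4} = 14641.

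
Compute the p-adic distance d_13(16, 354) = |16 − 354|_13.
d_13(16, 354) = 1/169

Step 1 — x − y = 16 − 354 = -338. Step 2 — v_13(-338) = 2 (factor: -338 = −(13^2 · 2); the sign does not affect v_p). Step 3 — |x − y|_13 = 13^{-2} = 1/169.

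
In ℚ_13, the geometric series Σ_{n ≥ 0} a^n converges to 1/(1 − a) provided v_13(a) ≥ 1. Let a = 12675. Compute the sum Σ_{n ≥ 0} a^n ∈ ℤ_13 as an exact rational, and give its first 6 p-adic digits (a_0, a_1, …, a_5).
Σ a^n = 1/(1 − a) = -1/12674;  first 6 digits = (1, 0, 10, 5, 9, 3)

v_13(a) = 2 ≥ 1, so the series converges in ℤ_13 to 1/(1 − a) = 1/(1 − 12675) = -1/12674. Expand this rational in ℤ_13: compute digits iteratively via d_i = x_i mod 13, x_{i+1} = (x_i − d_i)/13. The first 6 digits are (1, 0, 10, 5, 9, 3).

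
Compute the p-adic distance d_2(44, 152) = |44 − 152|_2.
d_2(44, 152) = 1/4

Step 1 — x − y = 44 − 152 = -108. Step 2 — v_2(-108) = 2 (factor: -108 = −(2^2 · 27); the sign does not affect v_p). Step 3 — |x − y|_2 = 2^{-2} = 1/4.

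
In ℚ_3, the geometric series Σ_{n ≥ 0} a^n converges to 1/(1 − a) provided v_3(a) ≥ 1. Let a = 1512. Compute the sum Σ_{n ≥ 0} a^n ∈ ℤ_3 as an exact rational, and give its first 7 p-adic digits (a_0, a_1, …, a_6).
Σ a^n = 1/(1 − a) = -1/1511;  first 7 digits = (1, 0, 0, 2, 0, 0, 0)

v_3(a) = 3 ≥ 1, so the series converges in ℤ_3 to 1/(1 − a) = 1/(1 − 1512) = -1/1511. Expand this rational in ℤ_3: compute digits iteratively via d_i = x_i mod 3, x_{i+1} = (x_i − d_i)/3. The first 7 digits are (1, 0, 0, 2, 0, 0, 0).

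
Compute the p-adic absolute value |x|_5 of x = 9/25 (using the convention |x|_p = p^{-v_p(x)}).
|9/25|_5 = 25

Step 1 — compute v_5(x) by factoring powers of 5 out of the numerator and denominator: v_5(9/25) = -2. Step 2 — apply |x|_p = p^{-v_p(x)} = 5^{2} = 25.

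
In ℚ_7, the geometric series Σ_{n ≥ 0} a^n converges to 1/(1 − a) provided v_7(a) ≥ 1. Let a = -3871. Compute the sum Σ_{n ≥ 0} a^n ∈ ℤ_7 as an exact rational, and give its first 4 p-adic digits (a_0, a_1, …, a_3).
Σ a^n = 1/(1 − a) = 1/3872;  first 4 digits = (1, 0, 5, 2)

v_7(a) = 2 ≥ 1, so the series converges in ℤ_7 to 1/(1 − a) = 1/(1 − (-3871)) = 1/3872. Expand this rational in ℤ_7: compute digits iteratively via d_i = x_i mod 7, x_{i+1} = (x_i − d_i)/7. The first 4 digits are (1, 0, 5, 2).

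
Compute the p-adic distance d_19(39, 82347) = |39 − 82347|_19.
d_19(39, 82347) = 1/6859

Step 1 — x − y = 39 − 82347 = -82308. Step 2 — v_19(-82308) = 3 (factor: -82308 = −(19^3 · 12); the sign does not affect v_p). Step 3 — |x − y|_19 = 19^{-3} = 1/6859.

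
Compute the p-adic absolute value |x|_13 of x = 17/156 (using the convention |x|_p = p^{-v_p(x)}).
|17/156|_13 = 13

Step 1 — compute v_13(x) by factoring powers of 13 out of the numerator and denominator: v_13(17/156) = -1. Step 2 — apply |x|_p = p^{-v_p(x)} = 13^{1} = 13.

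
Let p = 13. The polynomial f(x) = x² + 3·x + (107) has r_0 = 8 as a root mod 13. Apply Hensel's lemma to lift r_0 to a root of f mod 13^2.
r_1 = 60 (mod 169)

Hensel: r_{i+1} = r_i − f(r_i)·(f′(r_i))^{-1} mod 13^{i+2}, f′(x) = 2x + 3. Iterate:
  r_0 = 8 (mod 13)
  r_1 = 60 (mod 169)
Final: r = 60 satisfies f(r) ≡ 0 mod 13^2.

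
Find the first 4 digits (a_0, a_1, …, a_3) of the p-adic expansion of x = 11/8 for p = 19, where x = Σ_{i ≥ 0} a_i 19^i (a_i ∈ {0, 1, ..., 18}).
(a_0, …, a_3) = (18, 11, 16, 11)

v_19(11/8) = 0 (numerator and denominator both coprime to 19), so x ∈ ℤ_19^×. Compute digits iteratively via a_i = x_i mod 19, x_{i+1} = (x_i − a_i)/19, with x_0 = x:
  x_0 = 11/8;  a_0 = 18;  x_1 = (x_0 − 18)/19 = -7/8
  x_1 = -7/8;  a_1 = 11;  x_2 = (x_1 − 11)/19 = -5/8
  x_2 = -5/8;  a_2 = 16;  x_3 = (x_2 − 16)/19 = -7/8
  x_3 = -7/8;  a_3 = 11;  x_4 = (x_3 − 11)/19 = -5/8
Digits: (18, 11, 16, 11).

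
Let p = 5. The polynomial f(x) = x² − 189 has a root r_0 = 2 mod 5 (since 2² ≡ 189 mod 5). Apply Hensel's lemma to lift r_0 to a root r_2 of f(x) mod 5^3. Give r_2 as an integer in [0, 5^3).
r_2 = 117 (mod 125)

Hensel's recurrence: r_{i+1} = r_i − f(r_i)·(f′(r_i))^{-1} mod 5^{i+2}, with f′(x) = 2x. Iterate:
  r_0 = 2 (mod 5)
  r_1 = 17 (mod 25)
  r_2 = 117 (mod 125)
Final: r_2 = 117, and one checks f(r_2) ≡ 0 mod 5^3.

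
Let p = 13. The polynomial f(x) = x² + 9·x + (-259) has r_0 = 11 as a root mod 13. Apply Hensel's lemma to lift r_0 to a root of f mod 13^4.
r_3 = 1337 (mod 28561)

Hensel: r_{i+1} = r_i − f(r_i)·(f′(r_i))^{-1} mod 13^{i+2}, f′(x) = 2x + 9. Iterate:
  r_0 = 11 (mod 13)
  r_1 = 154 (mod 169)
  r_2 = 1337 (mod 2197)
  r_3 = 1337 (mod 28561)
Final: r = 1337 satisfies f(r) ≡ 0 mod 13^4.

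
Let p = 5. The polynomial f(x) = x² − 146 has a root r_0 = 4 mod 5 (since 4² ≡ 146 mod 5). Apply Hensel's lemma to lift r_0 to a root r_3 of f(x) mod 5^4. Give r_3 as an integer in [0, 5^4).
r_3 = 414 (mod 625)

Hensel's recurrence: r_{i+1} = r_i − f(r_i)·(f′(r_i))^{-1} mod 5^{i+2}, with f′(x) = 2x. Iterate:
  r_0 = 4 (mod 5)
  r_1 = 14 (mod 25)
  r_2 = 39 (mod 125)
  r_3 = 414 (mod 625)
Final: r_3 = 414, and one checks f(r_3) ≡ 0 mod 5^4.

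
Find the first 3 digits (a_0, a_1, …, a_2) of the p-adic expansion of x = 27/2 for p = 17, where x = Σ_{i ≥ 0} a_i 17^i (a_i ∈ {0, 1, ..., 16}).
(a_0, …, a_2) = (5, 9, 8)

v_17(27/2) = 0 (numerator and denominator both coprime to 17), so x ∈ ℤ_17^×. Compute digits iteratively via a_i = x_i mod 17, x_{i+1} = (x_i − a_i)/17, with x_0 = x:
  x_0 = 27/2;  a_0 = 5;  x_1 = (x_0 − 5)/17 = 1/2
  x_1 = 1/2;  a_1 = 9;  x_2 = (x_1 − 9)/17 = -1/2
  x_2 = -1/2;  a_2 = 8;  x_3 = (x_2 − 8)/17 = -1/2
Digits: (5, 9, 8).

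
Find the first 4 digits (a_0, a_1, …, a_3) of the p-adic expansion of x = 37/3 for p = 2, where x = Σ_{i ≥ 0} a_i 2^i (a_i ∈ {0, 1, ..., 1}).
(a_0, …, a_3) = (1, 1, 1, 0)

v_2(37/3) = 0 (numerator and denominator both coprime to 2), so x ∈ ℤ_2^×. Compute digits iteratively via a_i = x_i mod 2, x_{i+1} = (x_i − a_i)/2, with x_0 = x:
  x_0 = 37/3;  a_0 = 1;  x_1 = (x_0 − 1)/2 = 17/3
  x_1 = 17/3;  a_1 = 1;  x_2 = (x_1 − 1)/2 = 7/3
  x_2 = 7/3;  a_2 = 1;  x_3 = (x_2 − 1)/2 = 2/3
  x_3 = 2/3;  a_3 = 0;  x_4 = (x_3 − 0)/2 = 1/3
Digits: (1, 1, 1, 0).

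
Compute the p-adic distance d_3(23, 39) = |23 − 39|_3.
d_3(23, 39) = 1

Step 1 — x − y = 23 − 39 = -16. Step 2 — v_3(-16) = 0 (factor: -16 = −(3^0 · 16); the sign does not affect v_p). Step 3 — |x − y|_3 = 3^{0} = 1.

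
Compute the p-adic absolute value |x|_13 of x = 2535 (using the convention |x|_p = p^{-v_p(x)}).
|2535|_13 = 1/169

Step 1 — compute v_13(x) by factoring powers of 13 out of the numerator and denominator: v_13(2535) = 2. Step 2 — apply |x|_p = p^{-v_p(x)} = 13^{-2} = 1/169.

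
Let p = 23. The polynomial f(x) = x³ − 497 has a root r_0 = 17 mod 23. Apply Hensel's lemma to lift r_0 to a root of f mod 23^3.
r_2 = 11908 (mod 12167)

Hensel: r_{i+1} = r_i − f(r_i)/f′(r_i) mod 23^{i+2}, where f′(x) = 3x². Iterate:
  r_0 = 17 (mod 23)
  r_1 = 270 (mod 529)
  r_2 = 11908 (mod 12167)
Final: r = 11908 with f(r) ≡ 0 mod 23^3.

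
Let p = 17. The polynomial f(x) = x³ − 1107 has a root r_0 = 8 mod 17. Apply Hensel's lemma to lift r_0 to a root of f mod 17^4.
r_3 = 34807 (mod 83521)

Hensel: r_{i+1} = r_i − f(r_i)/f′(r_i) mod 17^{i+2}, where f′(x) = 3x². Iterate:
  r_0 = 8 (mod 17)
  r_1 = 127 (mod 289)
  r_2 = 416 (mod 4913)
  r_3 = 34807 (mod 83521)
Final: r = 34807 with f(r) ≡ 0 mod 17^4.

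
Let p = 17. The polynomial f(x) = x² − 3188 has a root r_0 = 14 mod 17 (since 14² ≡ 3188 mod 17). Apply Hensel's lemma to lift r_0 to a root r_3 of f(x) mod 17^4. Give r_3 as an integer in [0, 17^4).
r_3 = 69068 (mod 83521)

Hensel's recurrence: r_{i+1} = r_i − f(r_i)·(f′(r_i))^{-1} mod 17^{i+2}, with f′(x) = 2x. Iterate:
  r_0 = 14 (mod 17)
  r_1 = 286 (mod 289)
  r_2 = 286 (mod 4913)
  r_3 = 69068 (mod 83521)
Final: r_3 = 69068, and one checks f(r_3) ≡ 0 mod 17^4.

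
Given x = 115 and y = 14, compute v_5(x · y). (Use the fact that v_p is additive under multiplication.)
v_5(1610) = 1

v_p(x) = 1 (factor: 115 = 5^1 · 23); v_p(y) = 0 (factor: 14 = 5^0 · 14). Additivity: v_p(xy) = v_p(x) + v_p(y) = 1 + 0 = 1. (Direct check: xy = 1610 = 5^1 · (322).)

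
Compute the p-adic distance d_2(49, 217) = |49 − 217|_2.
d_2(49, 217) = 1/8

Step 1 — x − y = 49 − 217 = -168. Step 2 — v_2(-168) = 3 (factor: -168 = −(2^3 · 21); the sign does not affect v_p). Step 3 — |x − y|_2 = 2^{-3} = 1/8.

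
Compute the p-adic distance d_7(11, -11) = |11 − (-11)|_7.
d_7(11, -11) = 1

Step 1 — x − y = 11 − (-11) = 22. Step 2 — v_7(22) = 0 (factor: 22 = (7^0 · 22); the sign does not affect v_p). Step 3 — |x − y|_7 = 7^{0} = 1.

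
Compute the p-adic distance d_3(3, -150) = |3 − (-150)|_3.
d_3(3, -150) = 1/9

Step 1 — x − y = 3 − (-150) = 153. Step 2 — v_3(153) = 2 (factor: 153 = (3^2 · 17); the sign does not affect v_p). Step 3 — |x − y|_3 = 3^{-2} = 1/9.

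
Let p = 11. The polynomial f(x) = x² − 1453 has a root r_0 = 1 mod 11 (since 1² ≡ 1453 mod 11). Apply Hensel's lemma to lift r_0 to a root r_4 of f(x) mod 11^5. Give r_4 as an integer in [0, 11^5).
r_4 = 59291 (mod 161051)

Hensel's recurrence: r_{i+1} = r_i − f(r_i)·(f′(r_i))^{-1} mod 11^{i+2}, with f′(x) = 2x. Iterate:
  r_0 = 1 (mod 11)
  r_1 = 1 (mod 121)
  r_2 = 727 (mod 1331)
  r_3 = 727 (mod 14641)
  r_4 = 59291 (mod 161051)
Final: r_4 = 59291, and one checks f(r_4) ≡ 0 mod 11^5.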